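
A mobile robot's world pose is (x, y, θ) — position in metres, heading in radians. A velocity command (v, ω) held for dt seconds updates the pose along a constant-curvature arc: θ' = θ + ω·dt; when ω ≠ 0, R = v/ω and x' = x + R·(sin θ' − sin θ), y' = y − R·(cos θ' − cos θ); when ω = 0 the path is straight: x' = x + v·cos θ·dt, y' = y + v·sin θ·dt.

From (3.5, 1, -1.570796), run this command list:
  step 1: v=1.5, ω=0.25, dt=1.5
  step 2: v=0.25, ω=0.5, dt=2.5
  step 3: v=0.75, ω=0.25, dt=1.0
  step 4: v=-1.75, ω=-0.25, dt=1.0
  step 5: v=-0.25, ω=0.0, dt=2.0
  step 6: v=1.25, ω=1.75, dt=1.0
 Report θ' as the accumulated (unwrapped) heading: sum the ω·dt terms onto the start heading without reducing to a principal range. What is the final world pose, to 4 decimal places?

(3.5848, -0.8402, 1.8042)

step 1: θ'=-1.1958 (R=6.0000) → pose (3.9170, -1.1976, -1.1958)
step 2: θ'=0.0542 (R=0.5000) → pose (4.4093, -1.5138, 0.0542)
step 3: θ'=0.3042 (R=3.0000) → pose (5.1454, -1.3804, 0.3042)
step 4: θ'=0.0542 (R=7.0000) → pose (3.4279, -1.6915, 0.0542)
step 5: θ'=0.0542 (straight) → pose (2.9286, -1.7186, 0.0542)
step 6: θ'=1.8042 (R=0.7143) → pose (3.5848, -0.8402, 1.8042)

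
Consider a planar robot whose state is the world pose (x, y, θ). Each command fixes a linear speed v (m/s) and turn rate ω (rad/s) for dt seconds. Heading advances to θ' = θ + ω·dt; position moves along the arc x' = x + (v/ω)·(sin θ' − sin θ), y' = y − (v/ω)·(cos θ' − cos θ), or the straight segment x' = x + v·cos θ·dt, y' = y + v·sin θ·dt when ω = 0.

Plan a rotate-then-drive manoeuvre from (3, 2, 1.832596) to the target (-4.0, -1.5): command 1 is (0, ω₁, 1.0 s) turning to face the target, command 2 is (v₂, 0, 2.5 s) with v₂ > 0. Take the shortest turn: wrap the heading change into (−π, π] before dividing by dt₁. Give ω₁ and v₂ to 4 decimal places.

ω₁ = 1.7726, v₂ = 3.1305

heading to target = atan2(-1.5−2, -4−3) = -2.6779
Δθ = wrap(-2.6779 − 1.8326) = 1.7726; ω₁ = Δθ/dt₁ = 1.7726
distance = √((-4−3)² + (-1.5−2)²) = 7.8262; v₂ = distance/dt₂ = 3.1305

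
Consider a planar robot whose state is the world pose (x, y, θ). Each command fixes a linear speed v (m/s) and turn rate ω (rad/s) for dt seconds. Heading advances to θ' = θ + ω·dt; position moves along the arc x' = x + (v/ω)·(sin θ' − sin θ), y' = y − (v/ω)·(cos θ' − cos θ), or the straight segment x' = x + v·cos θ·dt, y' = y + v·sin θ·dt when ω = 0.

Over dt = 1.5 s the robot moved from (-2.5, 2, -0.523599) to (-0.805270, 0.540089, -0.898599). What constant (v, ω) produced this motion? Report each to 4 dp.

v = 1.5000, ω = -0.2500

Δθ = -0.898599 − -0.523599 = -0.375000
ω = Δθ/dt = -0.375000/1.5 = -0.2500
R = Δx/(sin θ' − sin θ) = -6.0000
v = R·ω = -6.0000·-0.2500 = 1.5000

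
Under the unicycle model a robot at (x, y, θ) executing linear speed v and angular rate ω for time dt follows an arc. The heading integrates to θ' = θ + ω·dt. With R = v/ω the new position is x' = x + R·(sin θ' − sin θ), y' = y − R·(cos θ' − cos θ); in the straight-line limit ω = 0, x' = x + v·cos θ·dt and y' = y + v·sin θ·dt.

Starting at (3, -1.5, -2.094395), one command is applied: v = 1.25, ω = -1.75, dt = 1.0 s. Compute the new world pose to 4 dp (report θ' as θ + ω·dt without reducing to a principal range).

(1.9197, -1.6879, -3.8444)

θ' = -2.0944 + -1.75·1.0 = -3.8444
R = v/ω = 1.25/-1.75 = -0.7143
x' = 3 + -0.7143·(sin -3.8444 − sin -2.0944) = 1.9197
y' = -1.5 − -0.7143·(cos -3.8444 − cos -2.0944) = -1.6879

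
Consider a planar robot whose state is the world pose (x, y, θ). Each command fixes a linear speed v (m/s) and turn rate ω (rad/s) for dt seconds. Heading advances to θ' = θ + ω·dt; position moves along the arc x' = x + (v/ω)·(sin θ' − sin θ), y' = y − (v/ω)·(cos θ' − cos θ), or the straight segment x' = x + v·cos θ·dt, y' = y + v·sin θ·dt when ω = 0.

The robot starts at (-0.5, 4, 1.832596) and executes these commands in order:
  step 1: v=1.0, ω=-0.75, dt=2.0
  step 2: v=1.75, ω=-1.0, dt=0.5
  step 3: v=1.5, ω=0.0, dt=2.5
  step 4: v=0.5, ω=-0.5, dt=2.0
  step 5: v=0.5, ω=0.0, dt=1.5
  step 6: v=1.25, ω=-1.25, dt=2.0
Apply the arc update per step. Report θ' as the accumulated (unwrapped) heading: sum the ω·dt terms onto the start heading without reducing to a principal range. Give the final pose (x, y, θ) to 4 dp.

(4.5390, 2.5112, -3.6674)

step 1: θ'=0.3326 (R=-1.3333) → pose (0.3526, 5.6054, 0.3326)
step 2: θ'=-0.1674 (R=-1.7500) → pose (1.2155, 5.6768, -0.1674)
step 3: θ'=-0.1674 (straight) → pose (4.9131, 5.0520, -0.1674)
step 4: θ'=-1.1674 (R=-1.0000) → pose (5.6662, 4.4585, -1.1674)
step 5: θ'=-1.1674 (straight) → pose (5.9606, 3.7687, -1.1674)
step 6: θ'=-3.6674 (R=-1.0000) → pose (4.5390, 2.5112, -3.6674)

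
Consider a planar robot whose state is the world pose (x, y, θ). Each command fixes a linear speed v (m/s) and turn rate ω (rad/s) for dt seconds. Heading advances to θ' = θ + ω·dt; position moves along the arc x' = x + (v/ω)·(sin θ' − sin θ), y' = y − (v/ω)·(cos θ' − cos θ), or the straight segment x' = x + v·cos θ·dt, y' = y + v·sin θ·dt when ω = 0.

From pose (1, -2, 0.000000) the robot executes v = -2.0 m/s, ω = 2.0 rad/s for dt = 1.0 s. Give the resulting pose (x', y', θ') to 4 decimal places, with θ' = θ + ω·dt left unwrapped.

θ' = 0.0000 + 2.0·1.0 = 2.0000
R = v/ω = -2.0/2.0 = -1.0000
x' = 1 + -1.0000·(sin 2.0000 − sin 0.0000) = 0.0907
y' = -2 − -1.0000·(cos 2.0000 − cos 0.0000) = -3.4161

(0.0907, -3.4161, 2.0000)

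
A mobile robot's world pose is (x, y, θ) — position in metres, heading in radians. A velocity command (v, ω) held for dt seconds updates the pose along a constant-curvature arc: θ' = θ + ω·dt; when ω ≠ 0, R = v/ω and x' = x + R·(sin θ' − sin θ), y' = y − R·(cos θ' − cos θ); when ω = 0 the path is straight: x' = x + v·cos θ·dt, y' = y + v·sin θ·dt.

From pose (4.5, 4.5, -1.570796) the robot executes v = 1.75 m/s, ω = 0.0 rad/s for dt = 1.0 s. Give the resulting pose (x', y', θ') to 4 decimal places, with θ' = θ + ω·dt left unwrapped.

(4.5000, 2.7500, -1.5708)

θ' = -1.5708 + 0.0·1.0 = -1.5708
ω = 0 → straight: x' = 4.5 + 1.75·cos(-1.5708)·1.0 = 4.5000
y' = 4.5 + 1.75·sin(-1.5708)·1.0 = 2.7500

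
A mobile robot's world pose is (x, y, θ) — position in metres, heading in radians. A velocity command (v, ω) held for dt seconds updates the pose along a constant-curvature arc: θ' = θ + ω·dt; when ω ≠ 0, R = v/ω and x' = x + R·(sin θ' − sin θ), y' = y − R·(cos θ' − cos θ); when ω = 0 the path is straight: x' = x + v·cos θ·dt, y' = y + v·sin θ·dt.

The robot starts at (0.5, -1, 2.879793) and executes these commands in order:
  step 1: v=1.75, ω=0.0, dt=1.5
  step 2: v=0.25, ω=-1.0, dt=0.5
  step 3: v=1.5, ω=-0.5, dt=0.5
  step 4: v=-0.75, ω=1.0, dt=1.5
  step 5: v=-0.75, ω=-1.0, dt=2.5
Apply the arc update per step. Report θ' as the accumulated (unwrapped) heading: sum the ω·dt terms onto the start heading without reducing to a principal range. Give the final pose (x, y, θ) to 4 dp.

(-0.5985, -0.9274, 1.1298)

step 1: θ'=2.8798 (straight) → pose (-2.0356, -0.3206, 2.8798)
step 2: θ'=2.3798 (R=-0.2500) → pose (-2.1434, -0.2600, 2.3798)
step 3: θ'=2.1298 (R=-3.0000) → pose (-2.6161, 0.3198, 2.1298)
step 4: θ'=3.6298 (R=-0.7500) → pose (-1.6285, 0.0551, 3.6298)
step 5: θ'=1.1298 (R=0.7500) → pose (-0.5985, -0.9274, 1.1298)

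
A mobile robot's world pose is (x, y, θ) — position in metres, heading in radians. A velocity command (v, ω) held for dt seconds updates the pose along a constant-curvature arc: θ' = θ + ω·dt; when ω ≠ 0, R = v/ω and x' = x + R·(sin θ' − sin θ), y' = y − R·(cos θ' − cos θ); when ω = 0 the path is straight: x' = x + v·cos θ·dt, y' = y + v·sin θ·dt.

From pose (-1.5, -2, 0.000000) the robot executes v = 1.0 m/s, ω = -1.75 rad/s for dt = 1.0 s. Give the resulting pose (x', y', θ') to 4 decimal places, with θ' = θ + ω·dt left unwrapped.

θ' = 0.0000 + -1.75·1.0 = -1.7500
R = v/ω = 1.0/-1.75 = -0.5714
x' = -1.5 + -0.5714·(sin -1.7500 − sin 0.0000) = -0.9377
y' = -2 − -0.5714·(cos -1.7500 − cos 0.0000) = -2.6733

(-0.9377, -2.6733, -1.7500)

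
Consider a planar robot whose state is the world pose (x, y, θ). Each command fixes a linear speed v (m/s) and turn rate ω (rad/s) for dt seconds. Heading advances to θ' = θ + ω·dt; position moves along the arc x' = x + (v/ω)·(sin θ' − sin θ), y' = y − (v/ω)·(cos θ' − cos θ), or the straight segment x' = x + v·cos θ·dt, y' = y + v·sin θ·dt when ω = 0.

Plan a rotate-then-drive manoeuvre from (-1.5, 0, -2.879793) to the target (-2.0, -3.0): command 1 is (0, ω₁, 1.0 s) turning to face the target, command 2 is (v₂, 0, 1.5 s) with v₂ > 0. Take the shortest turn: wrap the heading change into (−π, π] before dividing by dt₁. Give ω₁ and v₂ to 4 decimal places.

heading to target = atan2(-3−0, -2−-1.5) = -1.7359
Δθ = wrap(-1.7359 − -2.8798) = 1.1438; ω₁ = Δθ/dt₁ = 1.1438
distance = √((-2−-1.5)² + (-3−0)²) = 3.0414; v₂ = distance/dt₂ = 2.0276

ω₁ = 1.1438, v₂ = 2.0276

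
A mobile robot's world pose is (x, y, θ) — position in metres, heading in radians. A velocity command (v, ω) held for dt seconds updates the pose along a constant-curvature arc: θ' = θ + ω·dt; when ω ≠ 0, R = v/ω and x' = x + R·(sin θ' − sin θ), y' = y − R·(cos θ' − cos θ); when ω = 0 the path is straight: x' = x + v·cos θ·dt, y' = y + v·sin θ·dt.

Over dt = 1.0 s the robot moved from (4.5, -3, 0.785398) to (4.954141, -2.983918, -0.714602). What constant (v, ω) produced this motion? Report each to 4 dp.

Δθ = -0.714602 − 0.785398 = -1.500000
ω = Δθ/dt = -1.500000/1.0 = -1.5000
R = Δx/(sin θ' − sin θ) = -0.3333
v = R·ω = -0.3333·-1.5000 = 0.5000

v = 0.5000, ω = -1.5000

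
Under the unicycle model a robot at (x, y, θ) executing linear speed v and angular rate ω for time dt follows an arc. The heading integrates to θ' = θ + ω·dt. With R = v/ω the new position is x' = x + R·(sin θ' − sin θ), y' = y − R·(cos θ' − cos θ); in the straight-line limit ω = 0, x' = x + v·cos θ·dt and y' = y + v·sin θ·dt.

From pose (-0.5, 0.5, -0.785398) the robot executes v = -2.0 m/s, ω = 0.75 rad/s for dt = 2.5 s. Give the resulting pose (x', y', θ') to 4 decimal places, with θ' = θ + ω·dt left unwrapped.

θ' = -0.7854 + 0.75·2.5 = 1.0896
R = v/ω = -2.0/0.75 = -2.6667
x' = -0.5 + -2.6667·(sin 1.0896 − sin -0.7854) = -4.7495
y' = 0.5 − -2.6667·(cos 1.0896 − cos -0.7854) = -0.1514

(-4.7495, -0.1514, 1.0896)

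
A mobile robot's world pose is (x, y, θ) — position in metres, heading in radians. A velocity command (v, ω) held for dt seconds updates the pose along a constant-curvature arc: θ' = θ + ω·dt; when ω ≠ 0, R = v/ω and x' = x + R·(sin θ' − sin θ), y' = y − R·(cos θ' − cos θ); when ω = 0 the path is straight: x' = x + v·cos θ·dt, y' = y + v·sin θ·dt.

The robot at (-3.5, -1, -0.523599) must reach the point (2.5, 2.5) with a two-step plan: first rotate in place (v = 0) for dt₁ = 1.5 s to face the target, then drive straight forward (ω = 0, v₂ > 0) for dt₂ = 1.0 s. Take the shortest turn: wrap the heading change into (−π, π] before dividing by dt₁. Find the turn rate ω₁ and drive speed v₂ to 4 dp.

ω₁ = 0.7011, v₂ = 6.9462

heading to target = atan2(2.5−-1, 2.5−-3.5) = 0.5281
Δθ = wrap(0.5281 − -0.5236) = 1.0517; ω₁ = Δθ/dt₁ = 0.7011
distance = √((2.5−-3.5)² + (2.5−-1)²) = 6.9462; v₂ = distance/dt₂ = 6.9462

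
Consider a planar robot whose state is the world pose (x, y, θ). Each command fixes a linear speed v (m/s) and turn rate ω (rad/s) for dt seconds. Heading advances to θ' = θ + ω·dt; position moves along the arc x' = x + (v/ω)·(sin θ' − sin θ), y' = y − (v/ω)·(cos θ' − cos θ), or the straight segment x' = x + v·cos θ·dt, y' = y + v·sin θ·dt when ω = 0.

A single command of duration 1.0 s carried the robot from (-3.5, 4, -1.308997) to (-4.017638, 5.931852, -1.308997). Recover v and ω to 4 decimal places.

Δθ = -1.308997 − -1.308997 = 0.000000
ω = Δθ/dt = 0.000000/1.0 = 0.0000
ω = 0 → v = (Δx·cos θ + Δy·sin θ)/dt = -2.0000

v = -2.0000, ω = 0.0000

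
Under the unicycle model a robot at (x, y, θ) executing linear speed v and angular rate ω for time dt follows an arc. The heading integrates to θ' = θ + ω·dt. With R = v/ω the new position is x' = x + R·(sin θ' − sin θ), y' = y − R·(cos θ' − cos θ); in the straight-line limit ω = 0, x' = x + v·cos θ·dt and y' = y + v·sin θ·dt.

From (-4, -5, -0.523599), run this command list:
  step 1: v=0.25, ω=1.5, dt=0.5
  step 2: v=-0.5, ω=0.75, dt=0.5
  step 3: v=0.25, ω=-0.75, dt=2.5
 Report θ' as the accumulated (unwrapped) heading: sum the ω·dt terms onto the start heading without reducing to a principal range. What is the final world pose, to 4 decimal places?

step 1: θ'=0.2264 (R=0.1667) → pose (-3.8793, -5.0181, 0.2264)
step 2: θ'=0.6014 (R=-0.6667) → pose (-4.1068, -5.1180, 0.6014)
step 3: θ'=-1.2736 (R=-0.3333) → pose (-3.5995, -5.2953, -1.2736)

(-3.5995, -5.2953, -1.2736)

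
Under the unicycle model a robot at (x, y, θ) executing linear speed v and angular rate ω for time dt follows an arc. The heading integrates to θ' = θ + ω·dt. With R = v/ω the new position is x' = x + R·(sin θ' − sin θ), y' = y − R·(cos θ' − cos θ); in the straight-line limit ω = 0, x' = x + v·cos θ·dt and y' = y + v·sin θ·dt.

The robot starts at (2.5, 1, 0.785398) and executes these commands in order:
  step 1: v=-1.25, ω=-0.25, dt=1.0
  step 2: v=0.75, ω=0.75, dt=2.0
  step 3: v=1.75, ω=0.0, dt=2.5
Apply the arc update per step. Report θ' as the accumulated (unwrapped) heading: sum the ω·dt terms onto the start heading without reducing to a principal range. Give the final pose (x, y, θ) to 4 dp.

step 1: θ'=0.5354 (R=5.0000) → pose (1.5154, 0.2352, 0.5354)
step 2: θ'=2.0354 (R=1.0000) → pose (1.8992, 1.5433, 2.0354)
step 3: θ'=2.0354 (straight) → pose (-0.0611, 5.4546, 2.0354)

(-0.0611, 5.4546, 2.0354)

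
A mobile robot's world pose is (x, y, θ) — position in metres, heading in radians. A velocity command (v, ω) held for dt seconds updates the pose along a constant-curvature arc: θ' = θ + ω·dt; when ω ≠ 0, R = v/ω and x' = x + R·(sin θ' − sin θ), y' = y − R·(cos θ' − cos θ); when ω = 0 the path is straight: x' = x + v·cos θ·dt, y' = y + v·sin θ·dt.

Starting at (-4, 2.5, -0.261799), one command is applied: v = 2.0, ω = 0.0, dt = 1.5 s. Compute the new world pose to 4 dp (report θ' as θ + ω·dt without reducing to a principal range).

θ' = -0.2618 + 0.0·1.5 = -0.2618
ω = 0 → straight: x' = -4 + 2.0·cos(-0.2618)·1.5 = -1.1022
y' = 2.5 + 2.0·sin(-0.2618)·1.5 = 1.7235

(-1.1022, 1.7235, -0.2618)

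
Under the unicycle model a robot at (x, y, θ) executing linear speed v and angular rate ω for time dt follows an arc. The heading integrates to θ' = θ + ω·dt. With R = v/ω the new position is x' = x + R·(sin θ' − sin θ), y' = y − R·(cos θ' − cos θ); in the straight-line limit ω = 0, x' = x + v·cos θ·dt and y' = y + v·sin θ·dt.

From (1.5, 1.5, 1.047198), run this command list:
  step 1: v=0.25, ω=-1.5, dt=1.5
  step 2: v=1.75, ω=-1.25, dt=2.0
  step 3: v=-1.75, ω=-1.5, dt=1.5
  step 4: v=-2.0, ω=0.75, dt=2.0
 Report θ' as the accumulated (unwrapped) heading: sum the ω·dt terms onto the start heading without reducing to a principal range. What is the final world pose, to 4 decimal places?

step 1: θ'=-1.2028 (R=-0.1667) → pose (1.7998, 1.4766, -1.2028)
step 2: θ'=-3.7028 (R=-1.4000) → pose (-0.2515, -0.2123, -3.7028)
step 3: θ'=-5.9528 (R=1.1667) → pose (-0.4940, -2.3036, -5.9528)
step 4: θ'=-4.4528 (R=-2.6667) → pose (-2.2062, -5.5105, -4.4528)

(-2.2062, -5.5105, -4.4528)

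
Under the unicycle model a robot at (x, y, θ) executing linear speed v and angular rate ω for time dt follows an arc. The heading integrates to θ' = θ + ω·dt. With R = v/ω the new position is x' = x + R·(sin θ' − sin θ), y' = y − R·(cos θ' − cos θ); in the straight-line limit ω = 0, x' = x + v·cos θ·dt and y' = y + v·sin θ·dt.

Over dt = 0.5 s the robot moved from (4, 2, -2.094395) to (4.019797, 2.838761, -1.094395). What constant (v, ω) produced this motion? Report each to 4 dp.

v = -1.7500, ω = 2.0000

Δθ = -1.094395 − -2.094395 = 1.000000
ω = Δθ/dt = 1.000000/0.5 = 2.0000
R = −Δy/(cos θ' − cos θ) = -0.8750
v = R·ω = -0.8750·2.0000 = -1.7500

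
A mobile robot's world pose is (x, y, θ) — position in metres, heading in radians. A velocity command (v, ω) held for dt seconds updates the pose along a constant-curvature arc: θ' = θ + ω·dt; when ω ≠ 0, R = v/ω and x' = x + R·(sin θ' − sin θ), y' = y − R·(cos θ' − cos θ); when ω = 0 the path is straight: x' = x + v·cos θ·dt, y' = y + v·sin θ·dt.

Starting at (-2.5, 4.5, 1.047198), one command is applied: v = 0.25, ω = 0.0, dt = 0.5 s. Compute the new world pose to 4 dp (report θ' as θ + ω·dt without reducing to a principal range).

(-2.4375, 4.6083, 1.0472)

θ' = 1.0472 + 0.0·0.5 = 1.0472
ω = 0 → straight: x' = -2.5 + 0.25·cos(1.0472)·0.5 = -2.4375
y' = 4.5 + 0.25·sin(1.0472)·0.5 = 4.6083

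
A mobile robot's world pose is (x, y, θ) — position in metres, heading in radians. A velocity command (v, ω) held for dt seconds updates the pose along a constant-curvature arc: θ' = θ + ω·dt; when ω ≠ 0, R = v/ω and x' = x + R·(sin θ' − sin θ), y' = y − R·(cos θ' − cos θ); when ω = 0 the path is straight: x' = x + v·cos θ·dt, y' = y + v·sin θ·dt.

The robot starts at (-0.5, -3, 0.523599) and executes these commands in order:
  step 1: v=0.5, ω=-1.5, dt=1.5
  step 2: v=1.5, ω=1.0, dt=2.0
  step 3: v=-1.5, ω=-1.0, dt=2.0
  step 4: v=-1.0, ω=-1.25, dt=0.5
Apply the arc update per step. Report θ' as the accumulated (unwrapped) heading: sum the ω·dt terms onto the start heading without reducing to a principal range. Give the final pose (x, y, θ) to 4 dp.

(0.2179, -2.9013, -2.3514)

step 1: θ'=-1.7264 (R=-0.3333) → pose (-0.0040, -3.3403, -1.7264)
step 2: θ'=0.2736 (R=1.5000) → pose (1.8831, -5.0170, 0.2736)
step 3: θ'=-1.7264 (R=1.5000) → pose (-0.0040, -3.3403, -1.7264)
step 4: θ'=-2.3514 (R=0.8000) → pose (0.2179, -2.9013, -2.3514)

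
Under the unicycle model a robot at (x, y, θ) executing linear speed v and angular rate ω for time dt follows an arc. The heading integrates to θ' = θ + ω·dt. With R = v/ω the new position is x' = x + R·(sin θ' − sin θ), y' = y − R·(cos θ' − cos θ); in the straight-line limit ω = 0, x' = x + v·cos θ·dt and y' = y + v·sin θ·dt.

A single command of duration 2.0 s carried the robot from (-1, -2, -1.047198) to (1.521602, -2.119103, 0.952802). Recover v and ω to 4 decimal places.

Δθ = 0.952802 − -1.047198 = 2.000000
ω = Δθ/dt = 2.000000/2.0 = 1.0000
R = Δx/(sin θ' − sin θ) = 1.5000
v = R·ω = 1.5000·1.0000 = 1.5000

v = 1.5000, ω = 1.0000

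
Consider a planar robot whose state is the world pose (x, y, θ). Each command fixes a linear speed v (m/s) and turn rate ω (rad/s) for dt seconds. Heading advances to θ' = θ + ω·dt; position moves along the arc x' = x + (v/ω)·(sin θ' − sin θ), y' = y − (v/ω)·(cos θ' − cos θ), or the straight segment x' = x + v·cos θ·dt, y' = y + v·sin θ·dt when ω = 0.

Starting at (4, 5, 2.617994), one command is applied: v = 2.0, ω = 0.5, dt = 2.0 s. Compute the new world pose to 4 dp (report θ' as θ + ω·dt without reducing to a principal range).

(0.1657, 5.0905, 3.6180)

θ' = 2.6180 + 0.5·2.0 = 3.6180
R = v/ω = 2.0/0.5 = 4.0000
x' = 4 + 4.0000·(sin 3.6180 − sin 2.6180) = 0.1657
y' = 5 − 4.0000·(cos 3.6180 − cos 2.6180) = 5.0905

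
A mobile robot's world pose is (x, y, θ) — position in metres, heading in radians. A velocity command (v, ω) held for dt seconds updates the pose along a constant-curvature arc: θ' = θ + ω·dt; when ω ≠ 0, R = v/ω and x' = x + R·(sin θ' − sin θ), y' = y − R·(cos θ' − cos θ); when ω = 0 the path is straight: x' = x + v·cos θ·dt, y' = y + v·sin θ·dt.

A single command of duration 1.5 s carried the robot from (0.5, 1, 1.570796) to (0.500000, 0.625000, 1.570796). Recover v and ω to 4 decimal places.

v = -0.2500, ω = 0.0000

Δθ = 1.570796 − 1.570796 = 0.000000
ω = Δθ/dt = 0.000000/1.5 = 0.0000
ω = 0 → v = (Δx·cos θ + Δy·sin θ)/dt = -0.2500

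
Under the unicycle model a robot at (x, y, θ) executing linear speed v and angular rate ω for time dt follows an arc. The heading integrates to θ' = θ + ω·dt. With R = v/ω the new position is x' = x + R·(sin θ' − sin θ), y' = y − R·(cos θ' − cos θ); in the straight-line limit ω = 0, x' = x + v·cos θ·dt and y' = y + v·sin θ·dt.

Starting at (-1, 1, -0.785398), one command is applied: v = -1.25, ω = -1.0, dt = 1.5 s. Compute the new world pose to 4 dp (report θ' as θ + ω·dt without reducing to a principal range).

θ' = -0.7854 + -1.0·1.5 = -2.2854
R = v/ω = -1.25/-1.0 = 1.2500
x' = -1 + 1.2500·(sin -2.2854 − sin -0.7854) = -1.0603
y' = 1 − 1.2500·(cos -2.2854 − cos -0.7854) = 2.7030

(-1.0603, 2.7030, -2.2854)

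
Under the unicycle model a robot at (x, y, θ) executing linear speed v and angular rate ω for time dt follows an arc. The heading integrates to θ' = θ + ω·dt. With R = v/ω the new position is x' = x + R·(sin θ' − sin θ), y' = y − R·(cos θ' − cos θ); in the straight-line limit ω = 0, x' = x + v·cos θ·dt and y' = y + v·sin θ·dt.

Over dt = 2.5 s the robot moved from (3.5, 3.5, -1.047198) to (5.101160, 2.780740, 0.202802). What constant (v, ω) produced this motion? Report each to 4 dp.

v = 0.7500, ω = 0.5000

Δθ = 0.202802 − -1.047198 = 1.250000
ω = Δθ/dt = 1.250000/2.5 = 0.5000
R = Δx/(sin θ' − sin θ) = 1.5000
v = R·ω = 1.5000·0.5000 = 0.7500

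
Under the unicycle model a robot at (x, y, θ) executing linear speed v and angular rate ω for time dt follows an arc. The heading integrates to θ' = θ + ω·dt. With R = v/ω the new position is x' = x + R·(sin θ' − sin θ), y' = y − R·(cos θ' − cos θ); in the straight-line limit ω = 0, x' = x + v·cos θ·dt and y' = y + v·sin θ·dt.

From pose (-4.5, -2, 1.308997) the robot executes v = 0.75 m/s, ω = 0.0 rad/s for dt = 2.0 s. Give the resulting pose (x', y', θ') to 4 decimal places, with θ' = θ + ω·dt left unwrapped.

θ' = 1.3090 + 0.0·2.0 = 1.3090
ω = 0 → straight: x' = -4.5 + 0.75·cos(1.3090)·2.0 = -4.1118
y' = -2 + 0.75·sin(1.3090)·2.0 = -0.5511

(-4.1118, -0.5511, 1.3090)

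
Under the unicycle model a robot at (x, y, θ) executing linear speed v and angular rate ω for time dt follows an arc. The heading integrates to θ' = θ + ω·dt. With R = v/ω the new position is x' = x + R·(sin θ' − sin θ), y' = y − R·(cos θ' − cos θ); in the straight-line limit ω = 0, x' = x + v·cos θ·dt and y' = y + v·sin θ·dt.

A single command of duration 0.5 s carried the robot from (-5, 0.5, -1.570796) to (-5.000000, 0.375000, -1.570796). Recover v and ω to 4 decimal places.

v = 0.2500, ω = 0.0000

Δθ = -1.570796 − -1.570796 = 0.000000
ω = Δθ/dt = 0.000000/0.5 = 0.0000
ω = 0 → v = (Δx·cos θ + Δy·sin θ)/dt = 0.2500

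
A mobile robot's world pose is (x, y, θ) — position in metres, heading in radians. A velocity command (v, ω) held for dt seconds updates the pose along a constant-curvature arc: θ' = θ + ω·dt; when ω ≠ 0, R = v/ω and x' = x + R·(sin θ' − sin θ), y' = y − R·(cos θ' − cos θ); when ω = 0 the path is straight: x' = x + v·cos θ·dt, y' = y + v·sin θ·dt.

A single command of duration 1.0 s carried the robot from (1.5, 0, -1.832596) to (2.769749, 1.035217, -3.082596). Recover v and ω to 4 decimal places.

v = -1.7500, ω = -1.2500

Δθ = -3.082596 − -1.832596 = -1.250000
ω = Δθ/dt = -1.250000/1.0 = -1.2500
R = Δx/(sin θ' − sin θ) = 1.4000
v = R·ω = 1.4000·-1.2500 = -1.7500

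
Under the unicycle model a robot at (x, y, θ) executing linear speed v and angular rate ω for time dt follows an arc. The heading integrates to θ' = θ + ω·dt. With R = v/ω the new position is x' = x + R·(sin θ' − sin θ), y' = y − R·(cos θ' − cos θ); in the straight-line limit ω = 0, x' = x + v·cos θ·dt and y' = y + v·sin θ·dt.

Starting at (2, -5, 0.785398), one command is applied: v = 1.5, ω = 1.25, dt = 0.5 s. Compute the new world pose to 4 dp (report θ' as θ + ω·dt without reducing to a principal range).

(2.3361, -4.3431, 1.4104)

θ' = 0.7854 + 1.25·0.5 = 1.4104
R = v/ω = 1.5/1.25 = 1.2000
x' = 2 + 1.2000·(sin 1.4104 − sin 0.7854) = 2.3361
y' = -5 − 1.2000·(cos 1.4104 − cos 0.7854) = -4.3431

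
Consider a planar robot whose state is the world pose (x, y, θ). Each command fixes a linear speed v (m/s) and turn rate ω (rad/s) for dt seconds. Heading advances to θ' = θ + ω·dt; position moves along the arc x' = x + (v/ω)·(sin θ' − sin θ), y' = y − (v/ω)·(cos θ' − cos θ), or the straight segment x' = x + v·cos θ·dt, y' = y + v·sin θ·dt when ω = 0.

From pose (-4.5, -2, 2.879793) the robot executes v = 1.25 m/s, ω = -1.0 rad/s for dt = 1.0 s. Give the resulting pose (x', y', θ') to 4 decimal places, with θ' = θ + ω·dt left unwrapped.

(-5.3673, -1.1727, 1.8798)

θ' = 2.8798 + -1.0·1.0 = 1.8798
R = v/ω = 1.25/-1.0 = -1.2500
x' = -4.5 + -1.2500·(sin 1.8798 − sin 2.8798) = -5.3673
y' = -2 − -1.2500·(cos 1.8798 − cos 2.8798) = -1.1727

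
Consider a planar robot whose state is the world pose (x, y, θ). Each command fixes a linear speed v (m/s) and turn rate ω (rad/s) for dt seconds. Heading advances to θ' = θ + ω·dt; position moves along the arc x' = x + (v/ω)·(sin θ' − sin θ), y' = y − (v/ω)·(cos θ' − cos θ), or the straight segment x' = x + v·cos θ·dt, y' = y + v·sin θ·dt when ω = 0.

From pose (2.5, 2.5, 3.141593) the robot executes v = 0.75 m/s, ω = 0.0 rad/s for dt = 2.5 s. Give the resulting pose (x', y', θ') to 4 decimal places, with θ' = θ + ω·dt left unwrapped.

(0.6250, 2.5000, 3.1416)

θ' = 3.1416 + 0.0·2.5 = 3.1416
ω = 0 → straight: x' = 2.5 + 0.75·cos(3.1416)·2.5 = 0.6250
y' = 2.5 + 0.75·sin(3.1416)·2.5 = 2.5000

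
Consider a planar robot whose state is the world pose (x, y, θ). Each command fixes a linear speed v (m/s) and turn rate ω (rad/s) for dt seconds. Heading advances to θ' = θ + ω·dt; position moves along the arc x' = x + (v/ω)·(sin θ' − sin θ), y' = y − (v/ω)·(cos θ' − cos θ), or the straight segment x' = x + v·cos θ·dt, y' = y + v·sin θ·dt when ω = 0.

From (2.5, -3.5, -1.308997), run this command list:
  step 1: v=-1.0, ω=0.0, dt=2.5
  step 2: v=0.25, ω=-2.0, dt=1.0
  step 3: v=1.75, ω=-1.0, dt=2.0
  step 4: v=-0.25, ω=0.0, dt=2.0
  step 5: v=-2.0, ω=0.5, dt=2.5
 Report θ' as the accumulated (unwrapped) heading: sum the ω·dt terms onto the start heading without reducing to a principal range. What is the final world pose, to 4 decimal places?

(0.4073, -3.6245, -4.0590)

step 1: θ'=-1.3090 (straight) → pose (1.8530, -1.0852, -1.3090)
step 2: θ'=-3.3090 (R=-0.1250) → pose (1.7114, -1.2408, -3.3090)
step 3: θ'=-5.3090 (R=-1.7500) → pose (0.5553, 1.4680, -5.3090)
step 4: θ'=-5.3090 (straight) → pose (0.2744, 1.0543, -5.3090)
step 5: θ'=-4.0590 (R=-4.0000) → pose (0.4073, -3.6245, -4.0590)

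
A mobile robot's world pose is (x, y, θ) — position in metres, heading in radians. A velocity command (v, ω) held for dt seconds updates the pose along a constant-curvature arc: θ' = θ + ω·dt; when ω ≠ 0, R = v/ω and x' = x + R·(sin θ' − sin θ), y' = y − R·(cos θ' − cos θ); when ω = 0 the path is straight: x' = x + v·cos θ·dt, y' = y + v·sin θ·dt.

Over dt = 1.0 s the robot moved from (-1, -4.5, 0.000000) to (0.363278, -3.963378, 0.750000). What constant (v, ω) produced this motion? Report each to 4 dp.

v = 1.5000, ω = 0.7500

Δθ = 0.750000 − 0.000000 = 0.750000
ω = Δθ/dt = 0.750000/1.0 = 0.7500
R = Δx/(sin θ' − sin θ) = 2.0000
v = R·ω = 2.0000·0.7500 = 1.5000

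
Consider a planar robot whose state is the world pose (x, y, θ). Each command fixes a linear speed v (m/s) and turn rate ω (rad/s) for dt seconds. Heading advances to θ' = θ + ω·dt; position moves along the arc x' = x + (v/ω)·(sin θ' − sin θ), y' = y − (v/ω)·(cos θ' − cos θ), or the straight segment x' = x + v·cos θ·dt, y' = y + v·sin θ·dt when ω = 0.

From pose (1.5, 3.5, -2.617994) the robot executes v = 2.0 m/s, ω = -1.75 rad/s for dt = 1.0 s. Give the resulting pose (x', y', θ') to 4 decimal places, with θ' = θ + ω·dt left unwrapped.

(-0.1472, 4.1039, -4.3680)

θ' = -2.6180 + -1.75·1.0 = -4.3680
R = v/ω = 2.0/-1.75 = -1.1429
x' = 1.5 + -1.1429·(sin -4.3680 − sin -2.6180) = -0.1472
y' = 3.5 − -1.1429·(cos -4.3680 − cos -2.6180) = 4.1039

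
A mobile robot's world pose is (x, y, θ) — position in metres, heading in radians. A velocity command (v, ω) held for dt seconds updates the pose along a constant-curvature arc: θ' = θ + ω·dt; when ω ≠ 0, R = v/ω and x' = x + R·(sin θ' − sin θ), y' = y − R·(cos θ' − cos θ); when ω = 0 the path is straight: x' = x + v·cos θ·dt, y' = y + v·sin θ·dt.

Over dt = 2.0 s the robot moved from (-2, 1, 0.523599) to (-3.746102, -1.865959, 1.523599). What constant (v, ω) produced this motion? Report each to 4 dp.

Δθ = 1.523599 − 0.523599 = 1.000000
ω = Δθ/dt = 1.000000/2.0 = 0.5000
R = −Δy/(cos θ' − cos θ) = -3.5000
v = R·ω = -3.5000·0.5000 = -1.7500

v = -1.7500, ω = 0.5000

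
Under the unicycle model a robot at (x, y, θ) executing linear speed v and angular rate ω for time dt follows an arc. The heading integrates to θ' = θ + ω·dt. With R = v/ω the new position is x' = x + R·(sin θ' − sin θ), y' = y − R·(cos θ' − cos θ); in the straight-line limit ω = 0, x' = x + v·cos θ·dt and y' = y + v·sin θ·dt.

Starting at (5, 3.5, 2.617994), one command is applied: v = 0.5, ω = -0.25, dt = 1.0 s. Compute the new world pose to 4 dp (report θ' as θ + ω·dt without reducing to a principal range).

(4.6026, 3.8012, 2.3680)

θ' = 2.6180 + -0.25·1.0 = 2.3680
R = v/ω = 0.5/-0.25 = -2.0000
x' = 5 + -2.0000·(sin 2.3680 − sin 2.6180) = 4.6026
y' = 3.5 − -2.0000·(cos 2.3680 − cos 2.6180) = 3.8012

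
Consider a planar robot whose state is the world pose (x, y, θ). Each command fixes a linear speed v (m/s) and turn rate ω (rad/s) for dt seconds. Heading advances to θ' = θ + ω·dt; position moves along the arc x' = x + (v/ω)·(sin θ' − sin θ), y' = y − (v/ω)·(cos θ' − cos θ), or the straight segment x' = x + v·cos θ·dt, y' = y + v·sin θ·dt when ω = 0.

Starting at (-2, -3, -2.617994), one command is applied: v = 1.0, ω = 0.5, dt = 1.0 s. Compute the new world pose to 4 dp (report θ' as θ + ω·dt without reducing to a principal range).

θ' = -2.6180 + 0.5·1.0 = -2.1180
R = v/ω = 1.0/0.5 = 2.0000
x' = -2 + 2.0000·(sin -2.1180 − sin -2.6180) = -2.7080
y' = -3 − 2.0000·(cos -2.1180 − cos -2.6180) = -3.6915

(-2.7080, -3.6915, -2.1180)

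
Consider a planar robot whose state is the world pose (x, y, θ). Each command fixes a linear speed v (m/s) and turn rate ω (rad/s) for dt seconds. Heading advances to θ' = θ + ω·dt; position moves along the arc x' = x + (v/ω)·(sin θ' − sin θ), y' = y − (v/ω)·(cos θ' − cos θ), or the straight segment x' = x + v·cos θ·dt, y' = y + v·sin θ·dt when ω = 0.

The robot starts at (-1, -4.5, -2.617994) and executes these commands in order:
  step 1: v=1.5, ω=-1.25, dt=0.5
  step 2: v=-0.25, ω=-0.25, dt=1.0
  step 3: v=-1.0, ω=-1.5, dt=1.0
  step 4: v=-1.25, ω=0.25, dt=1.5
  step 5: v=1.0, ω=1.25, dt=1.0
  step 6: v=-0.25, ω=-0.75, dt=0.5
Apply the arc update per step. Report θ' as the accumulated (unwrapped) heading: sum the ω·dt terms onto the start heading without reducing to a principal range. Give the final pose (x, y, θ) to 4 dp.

(-1.7438, -6.7229, -3.7430)

step 1: θ'=-3.2430 (R=-1.2000) → pose (-1.7215, -4.6546, -3.2430)
step 2: θ'=-3.4930 (R=1.0000) → pose (-1.4785, -4.7106, -3.4930)
step 3: θ'=-4.9930 (R=0.6667) → pose (-1.0674, -5.5211, -4.9930)
step 4: θ'=-4.6180 (R=-5.0000) → pose (-1.2407, -7.3771, -4.6180)
step 5: θ'=-3.3680 (R=0.8000) → pose (-1.8575, -6.6729, -3.3680)
step 6: θ'=-3.7430 (R=0.3333) → pose (-1.7438, -6.7229, -3.7430)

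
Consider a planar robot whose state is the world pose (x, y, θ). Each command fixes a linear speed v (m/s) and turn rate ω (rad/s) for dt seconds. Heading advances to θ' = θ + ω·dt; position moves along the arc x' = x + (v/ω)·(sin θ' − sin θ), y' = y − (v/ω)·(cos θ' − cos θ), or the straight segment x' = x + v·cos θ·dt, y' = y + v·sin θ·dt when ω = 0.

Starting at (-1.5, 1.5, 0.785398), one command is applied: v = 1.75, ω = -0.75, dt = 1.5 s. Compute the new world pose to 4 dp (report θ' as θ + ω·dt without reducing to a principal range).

θ' = 0.7854 + -0.75·1.5 = -0.3396
R = v/ω = 1.75/-0.75 = -2.3333
x' = -1.5 + -2.3333·(sin -0.3396 − sin 0.7854) = 0.9272
y' = 1.5 − -2.3333·(cos -0.3396 − cos 0.7854) = 2.0502

(0.9272, 2.0502, -0.3396)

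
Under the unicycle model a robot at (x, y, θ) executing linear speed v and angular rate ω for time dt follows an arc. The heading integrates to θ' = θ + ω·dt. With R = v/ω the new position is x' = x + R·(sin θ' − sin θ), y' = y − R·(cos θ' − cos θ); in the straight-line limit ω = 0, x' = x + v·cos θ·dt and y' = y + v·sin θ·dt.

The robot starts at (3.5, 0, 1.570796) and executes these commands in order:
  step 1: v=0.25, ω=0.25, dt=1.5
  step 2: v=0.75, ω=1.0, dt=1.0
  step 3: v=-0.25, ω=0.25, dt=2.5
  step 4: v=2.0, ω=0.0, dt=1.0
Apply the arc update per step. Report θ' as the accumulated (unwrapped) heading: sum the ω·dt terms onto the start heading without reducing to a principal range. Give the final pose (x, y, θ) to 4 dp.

(1.6706, 0.0665, 3.5708)

step 1: θ'=1.9458 (R=1.0000) → pose (3.4305, 0.3663, 1.9458)
step 2: θ'=2.9458 (R=0.7500) → pose (2.8785, 0.8272, 2.9458)
step 3: θ'=3.5708 (R=-1.0000) → pose (3.4892, 0.8988, 3.5708)
step 4: θ'=3.5708 (straight) → pose (1.6706, 0.0665, 3.5708)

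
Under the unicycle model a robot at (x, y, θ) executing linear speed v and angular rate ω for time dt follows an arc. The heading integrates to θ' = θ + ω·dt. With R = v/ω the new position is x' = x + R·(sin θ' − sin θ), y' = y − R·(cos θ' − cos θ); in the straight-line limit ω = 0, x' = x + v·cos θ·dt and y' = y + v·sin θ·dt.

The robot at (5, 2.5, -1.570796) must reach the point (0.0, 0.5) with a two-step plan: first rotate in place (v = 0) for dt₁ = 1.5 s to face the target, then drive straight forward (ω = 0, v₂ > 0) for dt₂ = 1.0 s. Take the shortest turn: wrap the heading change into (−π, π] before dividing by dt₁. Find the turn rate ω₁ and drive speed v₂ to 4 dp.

heading to target = atan2(0.5−2.5, 0−5) = -2.7611
Δθ = wrap(-2.7611 − -1.5708) = -1.1903; ω₁ = Δθ/dt₁ = -0.7935
distance = √((0−5)² + (0.5−2.5)²) = 5.3852; v₂ = distance/dt₂ = 5.3852

ω₁ = -0.7935, v₂ = 5.3852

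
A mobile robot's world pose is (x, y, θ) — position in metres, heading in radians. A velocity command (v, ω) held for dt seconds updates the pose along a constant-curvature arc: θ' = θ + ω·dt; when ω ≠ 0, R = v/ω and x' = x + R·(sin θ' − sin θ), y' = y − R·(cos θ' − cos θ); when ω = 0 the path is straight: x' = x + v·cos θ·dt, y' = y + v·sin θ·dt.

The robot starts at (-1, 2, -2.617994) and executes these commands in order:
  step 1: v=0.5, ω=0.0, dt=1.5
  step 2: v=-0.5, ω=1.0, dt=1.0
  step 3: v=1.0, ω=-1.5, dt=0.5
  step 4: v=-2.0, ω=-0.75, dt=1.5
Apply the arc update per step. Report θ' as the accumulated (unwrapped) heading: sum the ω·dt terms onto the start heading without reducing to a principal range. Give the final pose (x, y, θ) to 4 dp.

step 1: θ'=-2.6180 (straight) → pose (-1.6495, 1.6250, -2.6180)
step 2: θ'=-1.6180 (R=-0.5000) → pose (-1.4001, 2.0344, -1.6180)
step 3: θ'=-2.3680 (R=-0.6667) → pose (-1.6002, 1.5889, -2.3680)
step 4: θ'=-3.4930 (R=2.6667) → pose (1.1810, 2.1849, -3.4930)

(1.1810, 2.1849, -3.4930)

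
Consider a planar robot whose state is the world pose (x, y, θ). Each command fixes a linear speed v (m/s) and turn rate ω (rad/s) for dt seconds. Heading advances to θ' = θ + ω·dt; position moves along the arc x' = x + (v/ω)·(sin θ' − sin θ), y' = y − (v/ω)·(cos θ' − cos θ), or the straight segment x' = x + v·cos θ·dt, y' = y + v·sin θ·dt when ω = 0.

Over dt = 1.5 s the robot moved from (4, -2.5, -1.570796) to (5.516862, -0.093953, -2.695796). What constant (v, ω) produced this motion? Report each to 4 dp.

Δθ = -2.695796 − -1.570796 = -1.125000
ω = Δθ/dt = -1.125000/1.5 = -0.7500
R = −Δy/(cos θ' − cos θ) = 2.6667
v = R·ω = 2.6667·-0.7500 = -2.0000

v = -2.0000, ω = -0.7500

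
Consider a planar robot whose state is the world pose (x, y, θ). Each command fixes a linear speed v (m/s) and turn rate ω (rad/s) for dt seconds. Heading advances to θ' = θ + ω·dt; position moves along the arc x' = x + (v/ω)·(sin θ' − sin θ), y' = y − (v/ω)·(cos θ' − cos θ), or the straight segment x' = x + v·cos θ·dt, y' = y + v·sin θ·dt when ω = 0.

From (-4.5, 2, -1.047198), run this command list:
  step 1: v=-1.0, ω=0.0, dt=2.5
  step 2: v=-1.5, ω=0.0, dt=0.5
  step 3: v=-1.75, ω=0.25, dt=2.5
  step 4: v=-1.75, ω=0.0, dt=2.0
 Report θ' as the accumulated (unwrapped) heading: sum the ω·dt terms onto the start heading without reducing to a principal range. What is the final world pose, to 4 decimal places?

(-12.5115, 9.1341, -0.4222)

step 1: θ'=-1.0472 (straight) → pose (-5.7500, 4.1651, -1.0472)
step 2: θ'=-1.0472 (straight) → pose (-6.1250, 4.8146, -1.0472)
step 3: θ'=-0.4222 (R=-7.0000) → pose (-9.3188, 7.6999, -0.4222)
step 4: θ'=-0.4222 (straight) → pose (-12.5115, 9.1341, -0.4222)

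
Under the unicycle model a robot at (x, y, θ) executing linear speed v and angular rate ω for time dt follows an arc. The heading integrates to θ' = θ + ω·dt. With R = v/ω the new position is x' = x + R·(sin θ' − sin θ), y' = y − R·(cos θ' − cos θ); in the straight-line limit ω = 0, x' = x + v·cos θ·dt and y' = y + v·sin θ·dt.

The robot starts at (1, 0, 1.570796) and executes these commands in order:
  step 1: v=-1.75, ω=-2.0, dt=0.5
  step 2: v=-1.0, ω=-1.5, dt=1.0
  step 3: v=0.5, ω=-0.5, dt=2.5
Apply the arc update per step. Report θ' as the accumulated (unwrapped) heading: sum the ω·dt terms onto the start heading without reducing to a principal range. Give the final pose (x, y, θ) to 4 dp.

step 1: θ'=0.5708 (R=0.8750) → pose (0.5978, -0.7363, 0.5708)
step 2: θ'=-0.9292 (R=0.6667) → pose (-0.2965, -0.5743, -0.9292)
step 3: θ'=-2.1792 (R=-1.0000) → pose (-0.2771, -1.7443, -2.1792)

(-0.2771, -1.7443, -2.1792)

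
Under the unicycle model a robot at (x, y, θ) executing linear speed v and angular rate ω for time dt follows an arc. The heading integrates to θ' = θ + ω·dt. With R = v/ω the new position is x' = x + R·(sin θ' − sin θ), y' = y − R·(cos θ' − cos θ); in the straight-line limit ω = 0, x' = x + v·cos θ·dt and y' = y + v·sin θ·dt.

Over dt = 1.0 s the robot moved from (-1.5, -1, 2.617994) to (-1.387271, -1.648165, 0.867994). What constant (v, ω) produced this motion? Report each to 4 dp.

v = -0.7500, ω = -1.7500

Δθ = 0.867994 − 2.617994 = -1.750000
ω = Δθ/dt = -1.750000/1.0 = -1.7500
R = −Δy/(cos θ' − cos θ) = 0.4286
v = R·ω = 0.4286·-1.7500 = -0.7500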